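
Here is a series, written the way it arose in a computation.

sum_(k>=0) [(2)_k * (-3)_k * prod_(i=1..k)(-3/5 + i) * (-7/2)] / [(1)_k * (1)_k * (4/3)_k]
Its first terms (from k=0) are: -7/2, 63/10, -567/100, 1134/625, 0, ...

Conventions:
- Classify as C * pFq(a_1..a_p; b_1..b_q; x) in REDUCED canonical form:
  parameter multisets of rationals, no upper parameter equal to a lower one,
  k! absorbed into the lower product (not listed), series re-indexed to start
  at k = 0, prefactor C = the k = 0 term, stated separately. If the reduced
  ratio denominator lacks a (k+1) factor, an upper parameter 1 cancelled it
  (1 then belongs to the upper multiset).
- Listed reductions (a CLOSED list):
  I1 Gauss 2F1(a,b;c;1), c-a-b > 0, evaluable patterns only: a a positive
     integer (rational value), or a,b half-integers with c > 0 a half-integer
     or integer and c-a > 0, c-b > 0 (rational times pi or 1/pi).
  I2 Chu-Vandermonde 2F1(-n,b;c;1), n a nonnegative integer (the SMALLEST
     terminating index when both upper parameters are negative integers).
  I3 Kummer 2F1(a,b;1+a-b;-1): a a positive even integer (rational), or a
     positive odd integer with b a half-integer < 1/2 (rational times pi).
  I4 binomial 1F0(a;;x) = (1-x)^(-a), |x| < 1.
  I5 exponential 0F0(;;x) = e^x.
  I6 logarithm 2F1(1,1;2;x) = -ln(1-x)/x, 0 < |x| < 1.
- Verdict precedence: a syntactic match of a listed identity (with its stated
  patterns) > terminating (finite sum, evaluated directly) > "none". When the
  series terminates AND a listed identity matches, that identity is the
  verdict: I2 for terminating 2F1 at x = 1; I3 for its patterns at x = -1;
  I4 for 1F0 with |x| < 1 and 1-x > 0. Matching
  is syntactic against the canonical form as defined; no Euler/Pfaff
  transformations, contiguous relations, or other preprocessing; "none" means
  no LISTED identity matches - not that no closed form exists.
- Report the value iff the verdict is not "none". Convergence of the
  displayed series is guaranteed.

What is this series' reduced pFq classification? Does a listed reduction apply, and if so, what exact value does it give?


Canonical form: C = -7/2 times 3F2 with upper {-3, 2/5, 2}, lower {1, 4/3}, x = 1. Verdict: terminating - upper -3 stops the sum at k = 3; the 4 terms are added exactly. Exact value: -2639/2500.

Key observation: x = 1 and (1)_k (C = -7/2, x = 1) is k! itself.
Term ratio: r(k) = 1 * (k-3) (k+2/5) (k+2) / [(k+1) (k+4/3) (k+1)] - rational in k, leading ratio 1; with t_0 = -7/2, classification follows.


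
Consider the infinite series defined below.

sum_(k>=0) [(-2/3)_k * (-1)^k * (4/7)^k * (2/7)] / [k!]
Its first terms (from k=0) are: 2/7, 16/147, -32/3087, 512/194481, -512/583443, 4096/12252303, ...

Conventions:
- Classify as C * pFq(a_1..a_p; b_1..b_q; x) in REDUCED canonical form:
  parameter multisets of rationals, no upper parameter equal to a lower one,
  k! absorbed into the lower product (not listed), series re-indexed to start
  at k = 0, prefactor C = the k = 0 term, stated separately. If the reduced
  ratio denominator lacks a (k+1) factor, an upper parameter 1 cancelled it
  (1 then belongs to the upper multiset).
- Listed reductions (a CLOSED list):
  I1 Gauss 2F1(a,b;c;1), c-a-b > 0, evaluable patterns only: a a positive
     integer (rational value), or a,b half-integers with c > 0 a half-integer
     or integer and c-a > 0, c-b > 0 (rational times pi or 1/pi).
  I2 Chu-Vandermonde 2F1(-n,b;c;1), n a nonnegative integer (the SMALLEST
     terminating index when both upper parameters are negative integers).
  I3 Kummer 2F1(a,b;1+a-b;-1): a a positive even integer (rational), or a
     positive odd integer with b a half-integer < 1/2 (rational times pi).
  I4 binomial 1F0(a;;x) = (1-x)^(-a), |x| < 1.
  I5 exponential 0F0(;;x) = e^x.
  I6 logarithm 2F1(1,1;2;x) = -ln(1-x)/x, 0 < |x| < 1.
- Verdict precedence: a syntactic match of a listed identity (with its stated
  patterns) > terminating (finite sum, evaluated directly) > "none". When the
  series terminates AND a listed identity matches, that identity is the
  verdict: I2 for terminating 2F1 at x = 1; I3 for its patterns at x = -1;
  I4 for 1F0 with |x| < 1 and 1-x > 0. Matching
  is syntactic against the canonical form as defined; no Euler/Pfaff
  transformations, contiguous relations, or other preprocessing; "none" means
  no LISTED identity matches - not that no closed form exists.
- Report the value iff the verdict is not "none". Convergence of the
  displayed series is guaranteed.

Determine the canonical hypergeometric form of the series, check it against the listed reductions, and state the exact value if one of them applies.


With C = 2/7: the canonical form is 1F0(-2/3; -; -4/7). Verdict at x = -4/7: binomial (I4) matches (the 1F0 binomial series: exponent 2/3, x = -4/7). Value: (2/7) * (11/7)^(2/3).

The tell: from the first term 2/7: the (-1)^k factor (prefactor 2/7) folds into the argument's sign.
Term ratio: r(k) = (-4/7) * (k-2/3) / [(k+1)] ; factor over Q: parameters, x = (-4/7), and C = 2/7.


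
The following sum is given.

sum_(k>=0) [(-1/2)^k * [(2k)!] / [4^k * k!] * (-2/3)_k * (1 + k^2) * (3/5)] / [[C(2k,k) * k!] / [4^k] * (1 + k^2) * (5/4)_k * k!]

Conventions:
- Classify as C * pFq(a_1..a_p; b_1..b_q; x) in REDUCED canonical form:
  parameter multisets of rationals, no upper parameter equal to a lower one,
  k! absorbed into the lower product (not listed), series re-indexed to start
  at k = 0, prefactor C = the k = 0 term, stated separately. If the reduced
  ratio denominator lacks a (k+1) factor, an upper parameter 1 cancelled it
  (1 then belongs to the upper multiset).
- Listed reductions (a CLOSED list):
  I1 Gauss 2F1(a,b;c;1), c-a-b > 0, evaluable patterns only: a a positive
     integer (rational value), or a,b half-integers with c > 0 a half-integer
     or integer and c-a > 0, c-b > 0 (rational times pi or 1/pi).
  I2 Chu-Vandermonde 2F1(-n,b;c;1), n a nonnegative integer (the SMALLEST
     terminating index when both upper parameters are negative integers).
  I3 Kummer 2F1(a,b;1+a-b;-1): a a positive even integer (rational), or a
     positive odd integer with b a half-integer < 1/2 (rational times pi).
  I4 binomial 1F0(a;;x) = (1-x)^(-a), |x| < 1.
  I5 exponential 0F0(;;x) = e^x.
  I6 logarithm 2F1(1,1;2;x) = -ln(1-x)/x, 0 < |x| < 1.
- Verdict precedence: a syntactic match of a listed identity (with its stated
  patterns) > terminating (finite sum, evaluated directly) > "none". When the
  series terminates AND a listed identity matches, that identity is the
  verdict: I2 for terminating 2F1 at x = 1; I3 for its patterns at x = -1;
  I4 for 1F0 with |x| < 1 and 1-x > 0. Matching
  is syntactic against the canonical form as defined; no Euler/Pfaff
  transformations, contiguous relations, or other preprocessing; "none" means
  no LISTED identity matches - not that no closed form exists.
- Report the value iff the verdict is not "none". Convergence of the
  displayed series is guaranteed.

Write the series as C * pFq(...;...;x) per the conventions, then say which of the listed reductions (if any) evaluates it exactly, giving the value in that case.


At argument -1/2: a 1F1 with upper {-2/3}, lower {5/4}, scaled by C = 3/5. Verdict: none. A 1F1 with upper {-2/3} fits none of I1-I6 at x = -1/2; the sum runs forever.

Structural cue: with t_0 = 3/5, the parameter 1/2 appears in both the upper and lower lists and cancels (alongside the other common factor).
Consecutive-term ratio: r(k) = (-1/2) * (k-2/3) / [(k+5/4) (k+1)] - rational in k, leading ratio (-1/2); with t_0 = 3/5, classification follows.


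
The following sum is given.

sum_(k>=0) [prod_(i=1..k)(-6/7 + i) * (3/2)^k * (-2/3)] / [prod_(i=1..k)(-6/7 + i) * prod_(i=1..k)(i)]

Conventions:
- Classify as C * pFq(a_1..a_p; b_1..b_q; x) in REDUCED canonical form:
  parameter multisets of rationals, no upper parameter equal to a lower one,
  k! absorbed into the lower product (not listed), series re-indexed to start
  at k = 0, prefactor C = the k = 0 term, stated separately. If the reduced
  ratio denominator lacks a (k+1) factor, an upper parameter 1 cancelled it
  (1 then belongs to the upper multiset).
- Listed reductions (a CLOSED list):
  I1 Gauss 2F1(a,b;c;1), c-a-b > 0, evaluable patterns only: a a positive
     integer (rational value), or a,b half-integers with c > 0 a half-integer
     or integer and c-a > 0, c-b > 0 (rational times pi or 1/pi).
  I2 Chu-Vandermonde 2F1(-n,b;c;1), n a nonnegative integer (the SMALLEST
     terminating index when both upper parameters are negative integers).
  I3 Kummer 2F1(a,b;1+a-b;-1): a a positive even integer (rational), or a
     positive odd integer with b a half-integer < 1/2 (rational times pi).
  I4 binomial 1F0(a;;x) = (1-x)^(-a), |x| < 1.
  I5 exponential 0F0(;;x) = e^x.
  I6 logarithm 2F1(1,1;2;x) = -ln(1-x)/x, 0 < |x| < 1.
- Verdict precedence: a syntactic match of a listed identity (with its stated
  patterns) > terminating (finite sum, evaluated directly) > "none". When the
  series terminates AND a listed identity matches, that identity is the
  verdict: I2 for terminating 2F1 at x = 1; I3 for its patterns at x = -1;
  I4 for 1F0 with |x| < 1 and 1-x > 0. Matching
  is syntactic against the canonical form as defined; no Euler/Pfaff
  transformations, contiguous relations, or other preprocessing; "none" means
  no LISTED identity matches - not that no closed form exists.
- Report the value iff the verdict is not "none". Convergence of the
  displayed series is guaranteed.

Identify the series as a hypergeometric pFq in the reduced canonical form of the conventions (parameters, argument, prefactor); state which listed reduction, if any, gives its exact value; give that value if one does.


x = 3/2 here; the reduced form reads 0F0, upper {-}, lower {-}, C = -2/3. Verdict: the exponential series (I5) fires (the 0F0 exponential series at x = 3/2). Its exact value is (-2/3) * e^(3/2).

Structural cue: from the first term -2/3: the product of the first k integers (prefactor -2/3) is k!.
Step ratio: r(k) = (3/2) * 1 / [(k+1)] - rational in k, leading ratio (3/2); with t_0 = -2/3, classification follows.


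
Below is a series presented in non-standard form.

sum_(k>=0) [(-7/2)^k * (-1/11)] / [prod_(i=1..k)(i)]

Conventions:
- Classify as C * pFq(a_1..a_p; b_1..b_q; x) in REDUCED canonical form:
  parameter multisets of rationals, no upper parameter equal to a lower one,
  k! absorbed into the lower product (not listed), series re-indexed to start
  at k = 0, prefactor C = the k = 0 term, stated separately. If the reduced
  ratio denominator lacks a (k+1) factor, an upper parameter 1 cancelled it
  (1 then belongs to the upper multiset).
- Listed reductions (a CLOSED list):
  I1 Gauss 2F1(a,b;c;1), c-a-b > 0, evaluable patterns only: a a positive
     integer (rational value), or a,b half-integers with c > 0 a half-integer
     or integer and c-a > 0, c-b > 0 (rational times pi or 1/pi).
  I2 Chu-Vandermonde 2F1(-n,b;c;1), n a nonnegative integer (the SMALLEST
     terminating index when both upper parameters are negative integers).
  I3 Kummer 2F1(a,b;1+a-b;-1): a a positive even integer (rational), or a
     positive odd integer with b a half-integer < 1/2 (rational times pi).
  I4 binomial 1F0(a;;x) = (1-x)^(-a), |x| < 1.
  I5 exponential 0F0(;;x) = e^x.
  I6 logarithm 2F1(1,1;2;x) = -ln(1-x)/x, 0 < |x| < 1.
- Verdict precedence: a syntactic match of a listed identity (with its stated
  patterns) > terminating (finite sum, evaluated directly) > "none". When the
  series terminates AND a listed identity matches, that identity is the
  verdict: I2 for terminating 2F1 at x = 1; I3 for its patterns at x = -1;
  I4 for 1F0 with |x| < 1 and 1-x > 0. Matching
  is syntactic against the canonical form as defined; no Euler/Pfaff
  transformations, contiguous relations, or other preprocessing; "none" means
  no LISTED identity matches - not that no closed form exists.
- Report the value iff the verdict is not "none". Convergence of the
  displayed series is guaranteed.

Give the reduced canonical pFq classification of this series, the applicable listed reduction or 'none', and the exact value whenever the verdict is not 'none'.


Structural cue: from the first term -1/11: the product of the first k integers (C = -1/11) is k!.
Adjacent-term ratio: r(k) = (-7/2) * 1 / [(k+1)] - poly over poly, x = (-7/2) from leading terms; C = -1/11 at k = 0.

Classification (C = -1/11): 0F0 with upper {-}, lower {-}, argument x = -7/2. Verdict: this is exponential (I5) (the 0F0 exponential series at x = -7/2). Exact value: (-1/11) * e^(-7/2).


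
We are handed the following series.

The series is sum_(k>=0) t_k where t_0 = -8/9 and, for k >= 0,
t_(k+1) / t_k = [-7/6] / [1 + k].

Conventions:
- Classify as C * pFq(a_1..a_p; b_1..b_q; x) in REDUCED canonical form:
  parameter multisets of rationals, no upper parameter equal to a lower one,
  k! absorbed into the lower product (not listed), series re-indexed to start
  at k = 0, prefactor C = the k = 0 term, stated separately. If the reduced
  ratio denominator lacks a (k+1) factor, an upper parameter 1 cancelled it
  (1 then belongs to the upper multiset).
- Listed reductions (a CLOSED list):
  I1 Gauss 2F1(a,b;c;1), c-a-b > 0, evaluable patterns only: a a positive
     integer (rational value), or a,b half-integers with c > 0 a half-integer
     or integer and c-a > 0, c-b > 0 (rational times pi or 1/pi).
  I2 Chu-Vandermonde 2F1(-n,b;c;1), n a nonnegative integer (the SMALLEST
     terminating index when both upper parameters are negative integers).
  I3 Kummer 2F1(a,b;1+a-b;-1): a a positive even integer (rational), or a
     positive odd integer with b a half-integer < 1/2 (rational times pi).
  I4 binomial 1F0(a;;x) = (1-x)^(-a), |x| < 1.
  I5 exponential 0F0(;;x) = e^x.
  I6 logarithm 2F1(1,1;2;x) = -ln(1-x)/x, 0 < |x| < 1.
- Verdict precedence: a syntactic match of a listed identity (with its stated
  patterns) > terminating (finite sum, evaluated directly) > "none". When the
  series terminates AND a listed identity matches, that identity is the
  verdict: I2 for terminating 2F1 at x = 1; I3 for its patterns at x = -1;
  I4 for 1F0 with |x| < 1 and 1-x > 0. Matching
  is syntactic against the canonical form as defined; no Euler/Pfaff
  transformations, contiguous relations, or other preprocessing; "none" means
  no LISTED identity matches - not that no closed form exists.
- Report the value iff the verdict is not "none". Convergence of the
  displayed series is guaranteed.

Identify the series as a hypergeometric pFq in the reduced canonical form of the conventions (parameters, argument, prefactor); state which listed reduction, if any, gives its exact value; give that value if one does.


Reduced: x = -7/6, 0F0, upper = {-}, lower = {-}, C = -8/9. Verdict at x = -7/6: exponential (I5) matches (the 0F0 exponential series at x = -7/6). Hence: (-8/9) * e^(-7/6).

The tell: t_0 = -8/9 here, and the expanded ratio factors over Q; C = -8/9, x = -7/6, roots give parameters.
Step ratio: r(k) = (-7/6) * 1 / [(k+1)] - rational; roots negated = parameters, x = (-7/6), C = -8/9.


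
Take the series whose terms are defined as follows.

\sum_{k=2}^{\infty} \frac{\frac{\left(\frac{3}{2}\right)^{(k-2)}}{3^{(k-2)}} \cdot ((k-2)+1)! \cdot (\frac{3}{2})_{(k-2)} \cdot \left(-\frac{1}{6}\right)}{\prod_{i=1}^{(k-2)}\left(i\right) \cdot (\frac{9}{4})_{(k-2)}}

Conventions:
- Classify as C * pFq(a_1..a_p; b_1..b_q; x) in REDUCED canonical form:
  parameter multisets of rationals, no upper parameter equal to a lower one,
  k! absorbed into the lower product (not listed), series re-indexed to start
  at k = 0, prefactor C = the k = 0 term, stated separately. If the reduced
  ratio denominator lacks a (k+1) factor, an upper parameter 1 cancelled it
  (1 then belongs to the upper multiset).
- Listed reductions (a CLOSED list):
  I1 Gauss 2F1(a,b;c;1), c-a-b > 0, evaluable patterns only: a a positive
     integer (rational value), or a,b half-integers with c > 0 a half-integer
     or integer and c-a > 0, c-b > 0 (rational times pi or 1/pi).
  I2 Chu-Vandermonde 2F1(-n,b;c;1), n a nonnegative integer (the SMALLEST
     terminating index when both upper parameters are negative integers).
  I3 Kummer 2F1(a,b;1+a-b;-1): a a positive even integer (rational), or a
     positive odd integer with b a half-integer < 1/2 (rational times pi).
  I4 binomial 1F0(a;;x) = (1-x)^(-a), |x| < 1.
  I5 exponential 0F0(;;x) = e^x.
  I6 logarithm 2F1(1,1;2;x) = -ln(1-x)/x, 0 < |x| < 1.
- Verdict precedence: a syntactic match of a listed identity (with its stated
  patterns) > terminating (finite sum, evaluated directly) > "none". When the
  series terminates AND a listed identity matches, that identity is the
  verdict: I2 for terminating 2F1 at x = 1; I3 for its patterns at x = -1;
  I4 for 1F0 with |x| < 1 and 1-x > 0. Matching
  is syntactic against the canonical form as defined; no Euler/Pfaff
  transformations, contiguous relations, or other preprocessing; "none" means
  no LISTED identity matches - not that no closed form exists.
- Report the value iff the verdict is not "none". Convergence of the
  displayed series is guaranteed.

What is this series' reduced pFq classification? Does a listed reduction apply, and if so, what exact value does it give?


Structural cue: with t_0 = -\frac{1}{6}, the product of the first k integers (C = -1/6, x = 1/2) is k!.
Consecutive-term ratio: r(k) = \frac{1}{2} * (k+\frac{3}{2}) (k+2) / [(k+\frac{9}{4}) (k+1)] - rational in k, leading ratio \frac{1}{2}; with t_0 = -\frac{1}{6}, classification follows.

Classification (C = -\frac{1}{6}): 2F1 with upper {\frac{3}{2}, 2}, lower {\frac{9}{4}}, argument x = \frac{1}{2}. Verdict: none here - no I1-I6 shape fits x = \frac{1}{2} with lower {\frac{9}{4}}.


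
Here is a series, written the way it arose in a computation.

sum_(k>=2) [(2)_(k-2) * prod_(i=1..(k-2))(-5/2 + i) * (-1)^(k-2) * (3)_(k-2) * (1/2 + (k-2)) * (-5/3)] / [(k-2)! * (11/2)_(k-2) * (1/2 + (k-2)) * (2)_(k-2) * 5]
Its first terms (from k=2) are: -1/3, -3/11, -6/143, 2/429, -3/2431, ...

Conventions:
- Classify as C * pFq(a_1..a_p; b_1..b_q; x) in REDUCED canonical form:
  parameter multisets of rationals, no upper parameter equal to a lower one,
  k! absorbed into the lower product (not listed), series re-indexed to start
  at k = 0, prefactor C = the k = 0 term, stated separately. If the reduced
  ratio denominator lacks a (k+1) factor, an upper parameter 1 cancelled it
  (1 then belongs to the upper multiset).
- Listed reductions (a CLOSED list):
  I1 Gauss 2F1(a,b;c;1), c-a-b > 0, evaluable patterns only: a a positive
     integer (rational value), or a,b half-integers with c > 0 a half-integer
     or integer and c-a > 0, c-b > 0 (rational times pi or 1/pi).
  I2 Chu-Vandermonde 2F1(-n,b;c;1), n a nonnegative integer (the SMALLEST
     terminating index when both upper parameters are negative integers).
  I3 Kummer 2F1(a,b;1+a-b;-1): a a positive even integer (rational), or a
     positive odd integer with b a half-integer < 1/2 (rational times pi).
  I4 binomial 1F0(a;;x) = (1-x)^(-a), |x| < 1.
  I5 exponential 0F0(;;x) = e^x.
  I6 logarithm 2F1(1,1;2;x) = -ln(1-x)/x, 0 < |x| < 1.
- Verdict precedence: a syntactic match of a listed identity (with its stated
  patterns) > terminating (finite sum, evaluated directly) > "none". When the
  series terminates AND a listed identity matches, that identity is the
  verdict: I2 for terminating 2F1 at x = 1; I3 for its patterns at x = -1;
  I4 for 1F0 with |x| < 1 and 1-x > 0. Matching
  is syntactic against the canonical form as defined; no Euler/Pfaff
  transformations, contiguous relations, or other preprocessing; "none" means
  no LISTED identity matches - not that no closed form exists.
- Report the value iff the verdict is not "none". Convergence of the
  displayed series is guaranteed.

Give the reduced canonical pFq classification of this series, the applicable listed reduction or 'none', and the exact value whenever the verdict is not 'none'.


This is -1/3 * 2F1(-3/2, 3; 11/2; -1) in reduced canonical form. Verdict: Kummer (I3) applies (x = -1; c = 11/2 equals 1+a-b for upper {-3/2, 3}: listed pattern). Sum: (-105/512) * pi.

Key step: from the first term -1/3: striking the common factor k + 1/2 reduces the term (prefactor -1/3).
Adjacent-term ratio: r(k) = (-1) * (k-3/2) (k+3) / [(k+11/2) (k+1)] - rational in k, leading ratio (-1); with t_0 = -1/3, classification follows.


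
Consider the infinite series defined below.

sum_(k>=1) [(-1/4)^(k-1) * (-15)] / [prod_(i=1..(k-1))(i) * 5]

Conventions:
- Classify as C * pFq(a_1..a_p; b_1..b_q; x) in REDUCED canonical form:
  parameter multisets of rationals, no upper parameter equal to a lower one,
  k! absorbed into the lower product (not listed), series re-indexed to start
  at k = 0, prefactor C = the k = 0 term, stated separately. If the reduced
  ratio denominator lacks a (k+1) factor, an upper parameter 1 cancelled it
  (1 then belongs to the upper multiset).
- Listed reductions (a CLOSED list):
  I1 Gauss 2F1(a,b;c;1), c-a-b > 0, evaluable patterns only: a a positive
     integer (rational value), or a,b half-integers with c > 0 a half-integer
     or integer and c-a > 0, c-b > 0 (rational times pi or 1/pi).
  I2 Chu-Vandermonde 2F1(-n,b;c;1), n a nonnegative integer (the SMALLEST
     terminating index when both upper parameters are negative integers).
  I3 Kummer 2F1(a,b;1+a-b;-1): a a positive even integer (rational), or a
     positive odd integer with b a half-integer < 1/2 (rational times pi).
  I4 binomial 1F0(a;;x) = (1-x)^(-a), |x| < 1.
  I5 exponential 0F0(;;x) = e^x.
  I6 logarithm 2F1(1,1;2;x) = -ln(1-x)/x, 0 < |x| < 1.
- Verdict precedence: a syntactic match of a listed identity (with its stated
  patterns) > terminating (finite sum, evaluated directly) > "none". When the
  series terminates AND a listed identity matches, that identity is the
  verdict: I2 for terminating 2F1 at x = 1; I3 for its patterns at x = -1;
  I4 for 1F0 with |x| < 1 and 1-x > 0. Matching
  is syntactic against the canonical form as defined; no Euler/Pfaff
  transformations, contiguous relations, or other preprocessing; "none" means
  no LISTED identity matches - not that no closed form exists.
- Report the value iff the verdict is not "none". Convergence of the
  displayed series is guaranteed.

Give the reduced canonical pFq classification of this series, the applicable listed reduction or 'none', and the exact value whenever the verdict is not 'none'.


Structural cue: with t_0 = -3, the product of the first k integers (C = -3, x = -1/4) is k!.
Term ratio: r(k) = (-1/4) * 1 / [(k+1)] - rational in k. x = (-1/4); t_0 = -3; negate the roots.

Canonical form: C = -3 times 0F0 with upper {-}, lower {-}, x = -1/4. Verdict (x = -1/4): the I5 exponential reduction applies (the 0F0 exponential series at x = -1/4). Value: (-3) * e^(-1/4).


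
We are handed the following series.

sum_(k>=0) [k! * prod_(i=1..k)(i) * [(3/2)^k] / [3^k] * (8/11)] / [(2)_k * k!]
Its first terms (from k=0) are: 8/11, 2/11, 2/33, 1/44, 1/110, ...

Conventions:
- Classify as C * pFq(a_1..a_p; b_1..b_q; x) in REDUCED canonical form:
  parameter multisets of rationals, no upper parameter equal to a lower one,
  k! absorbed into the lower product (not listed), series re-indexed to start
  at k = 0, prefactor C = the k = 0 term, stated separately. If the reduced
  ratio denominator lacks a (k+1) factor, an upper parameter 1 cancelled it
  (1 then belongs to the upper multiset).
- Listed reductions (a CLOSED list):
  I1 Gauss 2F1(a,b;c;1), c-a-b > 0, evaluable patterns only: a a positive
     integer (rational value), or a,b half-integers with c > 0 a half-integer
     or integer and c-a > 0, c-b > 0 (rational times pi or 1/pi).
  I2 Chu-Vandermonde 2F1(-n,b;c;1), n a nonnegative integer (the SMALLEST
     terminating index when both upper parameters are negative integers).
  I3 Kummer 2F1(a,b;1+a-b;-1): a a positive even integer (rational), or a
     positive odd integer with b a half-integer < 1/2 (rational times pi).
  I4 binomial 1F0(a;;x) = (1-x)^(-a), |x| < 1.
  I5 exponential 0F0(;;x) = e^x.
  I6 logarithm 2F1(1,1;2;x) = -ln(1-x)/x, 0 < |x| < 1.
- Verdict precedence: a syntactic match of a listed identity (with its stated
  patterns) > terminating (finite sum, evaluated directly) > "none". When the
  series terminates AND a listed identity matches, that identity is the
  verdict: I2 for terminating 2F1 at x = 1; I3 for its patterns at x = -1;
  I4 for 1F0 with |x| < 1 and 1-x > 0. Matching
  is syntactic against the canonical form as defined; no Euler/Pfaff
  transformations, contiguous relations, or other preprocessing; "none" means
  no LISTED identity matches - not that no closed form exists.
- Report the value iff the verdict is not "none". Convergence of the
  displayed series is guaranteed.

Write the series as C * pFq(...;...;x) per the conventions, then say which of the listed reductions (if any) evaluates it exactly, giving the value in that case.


Prefactor 8/11, argument 1/2: 2F1 with upper {1, 1} over lower {2}. Verdict: this is the logarithmic series (I6) (the logarithm: parameters (1,1;2), x = 1/2). Its exact value is (-16/11) * ln(1/2).

Key step: x = (1/2) and the two k-th powers (C = 8/11, x = 1/2) combine into one argument.
Adjacent-term ratio: r(k) = (1/2) * (k+1) (k+1) / [(k+2) (k+1)] ; factor over Q: parameters, x = (1/2), and C = 8/11.


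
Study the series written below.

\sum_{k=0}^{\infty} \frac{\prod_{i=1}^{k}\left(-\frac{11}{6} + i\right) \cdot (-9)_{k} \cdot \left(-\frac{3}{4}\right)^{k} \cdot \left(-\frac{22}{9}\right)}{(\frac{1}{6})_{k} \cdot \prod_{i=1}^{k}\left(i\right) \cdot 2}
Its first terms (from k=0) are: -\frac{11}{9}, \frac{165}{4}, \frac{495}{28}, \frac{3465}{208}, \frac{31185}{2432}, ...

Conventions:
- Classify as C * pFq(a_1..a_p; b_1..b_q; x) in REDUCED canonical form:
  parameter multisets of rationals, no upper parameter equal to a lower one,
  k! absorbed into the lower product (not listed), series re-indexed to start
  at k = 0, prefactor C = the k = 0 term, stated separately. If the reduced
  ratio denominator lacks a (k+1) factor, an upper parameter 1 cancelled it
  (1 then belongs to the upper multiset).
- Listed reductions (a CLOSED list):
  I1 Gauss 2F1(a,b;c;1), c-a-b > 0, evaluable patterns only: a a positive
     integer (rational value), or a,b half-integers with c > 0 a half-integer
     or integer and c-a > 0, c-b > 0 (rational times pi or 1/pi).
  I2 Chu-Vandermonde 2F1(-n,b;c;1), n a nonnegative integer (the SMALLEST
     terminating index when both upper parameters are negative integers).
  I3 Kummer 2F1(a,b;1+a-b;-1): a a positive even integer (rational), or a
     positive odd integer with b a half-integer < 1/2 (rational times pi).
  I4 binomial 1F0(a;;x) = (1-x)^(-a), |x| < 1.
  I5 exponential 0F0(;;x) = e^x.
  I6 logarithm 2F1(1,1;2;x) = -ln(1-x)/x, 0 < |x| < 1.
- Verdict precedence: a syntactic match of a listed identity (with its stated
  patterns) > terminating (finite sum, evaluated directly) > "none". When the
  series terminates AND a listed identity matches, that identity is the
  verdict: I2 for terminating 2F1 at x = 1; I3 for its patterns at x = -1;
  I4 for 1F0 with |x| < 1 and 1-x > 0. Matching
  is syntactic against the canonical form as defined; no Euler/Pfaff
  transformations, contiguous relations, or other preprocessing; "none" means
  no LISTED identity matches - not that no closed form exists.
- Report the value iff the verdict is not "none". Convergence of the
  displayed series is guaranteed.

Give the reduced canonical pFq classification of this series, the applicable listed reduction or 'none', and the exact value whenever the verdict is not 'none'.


Structural cue: x = -\frac{3}{4} and the product of the first k integers (prefactor -11/9) is k!.
Ratio: r(k) = -\frac{3}{4} * (k-9) (k-\frac{5}{6}) / [(k+\frac{1}{6}) (k+1)] - rational; roots negated = parameters, x = -\frac{3}{4}, C = -\frac{11}{9}.

Prefactor -\frac{11}{9}, argument -\frac{3}{4}: 2F1 with upper {-9, -\frac{5}{6}} over lower {\frac{1}{6}}. Verdict: terminating - upper -9 stops the sum at k = 9; the 10 terms are added exactly. Its exact value is \frac{692727250972774259}{7041697142538240}.


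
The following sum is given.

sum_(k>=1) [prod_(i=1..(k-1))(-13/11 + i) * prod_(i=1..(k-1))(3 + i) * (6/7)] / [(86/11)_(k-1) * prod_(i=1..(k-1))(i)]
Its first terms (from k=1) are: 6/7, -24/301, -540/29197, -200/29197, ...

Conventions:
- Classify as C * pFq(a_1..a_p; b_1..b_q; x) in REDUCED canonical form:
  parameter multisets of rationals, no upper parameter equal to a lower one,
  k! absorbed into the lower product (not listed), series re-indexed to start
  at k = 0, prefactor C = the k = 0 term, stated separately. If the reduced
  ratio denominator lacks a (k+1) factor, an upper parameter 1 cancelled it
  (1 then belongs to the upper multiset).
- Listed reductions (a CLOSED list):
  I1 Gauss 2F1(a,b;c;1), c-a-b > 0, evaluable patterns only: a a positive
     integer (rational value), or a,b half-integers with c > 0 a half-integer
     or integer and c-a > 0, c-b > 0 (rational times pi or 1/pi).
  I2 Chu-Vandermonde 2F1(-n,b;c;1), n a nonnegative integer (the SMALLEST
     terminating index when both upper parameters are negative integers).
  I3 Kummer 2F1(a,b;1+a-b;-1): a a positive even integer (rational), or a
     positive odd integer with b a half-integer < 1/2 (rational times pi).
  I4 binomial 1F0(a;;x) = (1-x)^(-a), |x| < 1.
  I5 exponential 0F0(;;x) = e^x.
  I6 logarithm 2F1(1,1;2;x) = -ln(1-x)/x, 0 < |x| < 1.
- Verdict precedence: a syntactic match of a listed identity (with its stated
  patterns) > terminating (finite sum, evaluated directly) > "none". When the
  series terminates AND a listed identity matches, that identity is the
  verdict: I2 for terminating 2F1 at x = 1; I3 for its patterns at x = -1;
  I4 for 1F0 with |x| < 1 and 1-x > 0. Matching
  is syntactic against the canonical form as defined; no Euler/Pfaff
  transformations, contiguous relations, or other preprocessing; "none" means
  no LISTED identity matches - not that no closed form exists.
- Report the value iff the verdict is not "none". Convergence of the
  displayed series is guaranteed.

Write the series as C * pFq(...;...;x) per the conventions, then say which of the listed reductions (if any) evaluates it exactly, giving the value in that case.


With C = 6/7: the canonical form is 2F1(-2/11, 4; 86/11; 1). Verdict: Gauss (I1, integer-parameter pattern) matches (x = 1: the Gamma ratio telescopes since c-a-b = 4 > 0 and a = 4 in Z>0). Sum: 76320/102487.

Key observation: t_0 being 6/7, the product of the first k integers (C = 6/7) is k!.
Adjacent-term ratio: r(k) = 1 * (k-2/11) (k+4) / [(k+86/11) (k+1)] ; factor over Q: parameters, x = 1, and C = 6/7.


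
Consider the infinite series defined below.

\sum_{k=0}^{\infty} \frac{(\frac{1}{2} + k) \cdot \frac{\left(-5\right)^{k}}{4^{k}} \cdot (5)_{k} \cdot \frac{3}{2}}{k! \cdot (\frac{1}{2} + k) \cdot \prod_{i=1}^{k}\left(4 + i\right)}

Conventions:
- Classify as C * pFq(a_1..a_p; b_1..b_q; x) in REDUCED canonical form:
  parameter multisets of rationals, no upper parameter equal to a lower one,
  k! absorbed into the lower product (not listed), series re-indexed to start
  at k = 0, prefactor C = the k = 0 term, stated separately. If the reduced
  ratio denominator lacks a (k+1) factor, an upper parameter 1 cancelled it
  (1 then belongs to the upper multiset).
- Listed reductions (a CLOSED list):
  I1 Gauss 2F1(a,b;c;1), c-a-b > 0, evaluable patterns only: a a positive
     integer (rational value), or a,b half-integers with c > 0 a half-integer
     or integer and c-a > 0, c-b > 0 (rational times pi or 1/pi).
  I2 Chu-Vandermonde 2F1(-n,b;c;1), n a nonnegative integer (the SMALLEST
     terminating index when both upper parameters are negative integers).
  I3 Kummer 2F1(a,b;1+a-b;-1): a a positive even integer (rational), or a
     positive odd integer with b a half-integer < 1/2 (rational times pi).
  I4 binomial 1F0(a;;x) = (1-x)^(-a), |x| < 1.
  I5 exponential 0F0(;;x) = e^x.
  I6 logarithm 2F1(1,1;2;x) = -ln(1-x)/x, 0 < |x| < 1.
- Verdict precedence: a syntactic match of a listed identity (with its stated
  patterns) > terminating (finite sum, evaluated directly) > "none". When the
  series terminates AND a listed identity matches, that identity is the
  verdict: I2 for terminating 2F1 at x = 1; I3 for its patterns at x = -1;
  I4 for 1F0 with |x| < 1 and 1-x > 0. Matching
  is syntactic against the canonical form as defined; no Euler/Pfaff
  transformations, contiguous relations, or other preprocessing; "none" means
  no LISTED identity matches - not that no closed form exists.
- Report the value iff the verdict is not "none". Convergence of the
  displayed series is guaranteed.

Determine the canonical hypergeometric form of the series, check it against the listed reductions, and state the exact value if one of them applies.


Reduced: x = -\frac{5}{4}, 0F0, upper = {-}, lower = {-}, C = \frac{3}{2}. Verdict at x = -\frac{5}{4}: the exponential series (I5) matches (the 0F0 exponential series at x = -\frac{5}{4}). Exact value: \frac{3}{2} \cdot e^{-\frac{5}{4}}.

Key step: t_0 being \frac{3}{2}, the lower running product (C = 3/2, x = -5/4) is a rising factorial.
Adjacent-term ratio: r(k) = -\frac{5}{4} * 1 / [(k+1)] - poly over poly, x = -\frac{5}{4} from leading terms; C = \frac{3}{2} at k = 0.


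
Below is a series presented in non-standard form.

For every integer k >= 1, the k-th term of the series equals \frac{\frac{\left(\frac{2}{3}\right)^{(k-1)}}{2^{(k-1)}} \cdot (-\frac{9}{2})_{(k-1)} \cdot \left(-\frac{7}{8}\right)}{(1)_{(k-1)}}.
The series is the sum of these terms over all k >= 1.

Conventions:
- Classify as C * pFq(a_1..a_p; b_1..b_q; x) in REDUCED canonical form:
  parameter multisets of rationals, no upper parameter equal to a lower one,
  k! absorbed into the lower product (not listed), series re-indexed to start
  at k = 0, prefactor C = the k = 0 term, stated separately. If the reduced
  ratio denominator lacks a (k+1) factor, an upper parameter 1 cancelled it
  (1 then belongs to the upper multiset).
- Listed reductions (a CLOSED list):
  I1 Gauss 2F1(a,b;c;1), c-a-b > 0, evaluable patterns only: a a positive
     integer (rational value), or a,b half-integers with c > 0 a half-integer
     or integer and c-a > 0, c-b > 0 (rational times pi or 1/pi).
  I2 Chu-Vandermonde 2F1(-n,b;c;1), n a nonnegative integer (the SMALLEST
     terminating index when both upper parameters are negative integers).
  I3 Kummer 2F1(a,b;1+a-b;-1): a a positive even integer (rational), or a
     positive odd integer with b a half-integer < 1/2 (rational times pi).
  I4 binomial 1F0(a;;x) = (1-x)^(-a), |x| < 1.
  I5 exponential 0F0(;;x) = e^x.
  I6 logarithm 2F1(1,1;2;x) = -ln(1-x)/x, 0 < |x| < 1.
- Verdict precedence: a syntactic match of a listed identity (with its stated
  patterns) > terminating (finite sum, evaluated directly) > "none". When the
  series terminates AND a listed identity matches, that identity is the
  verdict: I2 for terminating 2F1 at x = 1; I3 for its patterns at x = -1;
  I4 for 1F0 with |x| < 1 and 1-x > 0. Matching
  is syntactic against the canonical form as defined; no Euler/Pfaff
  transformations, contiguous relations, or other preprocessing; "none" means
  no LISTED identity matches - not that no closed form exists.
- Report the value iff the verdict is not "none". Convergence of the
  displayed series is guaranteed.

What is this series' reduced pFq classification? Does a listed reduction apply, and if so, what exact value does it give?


Canonical form: C = -\frac{7}{8} times 1F0 with upper {-\frac{9}{2}}, lower {-}, x = \frac{1}{3}. Verdict: the binomial series (I4) matches (the 1F0 binomial series: exponent 9/2, x = \frac{1}{3}). Its exact value is \left(-\frac{7}{8}\right) \cdot \left(\frac{2}{3}\right)^{\frac{9}{2}}.

First insight: x = \frac{1}{3} and (1)_k (prefactor -7/8) is k! itself.
Term ratio: r(k) = \frac{1}{3} * (k-\frac{9}{2}) / [(k+1)] - rational; roots negated = parameters, x = \frac{1}{3}, C = -\frac{7}{8}.


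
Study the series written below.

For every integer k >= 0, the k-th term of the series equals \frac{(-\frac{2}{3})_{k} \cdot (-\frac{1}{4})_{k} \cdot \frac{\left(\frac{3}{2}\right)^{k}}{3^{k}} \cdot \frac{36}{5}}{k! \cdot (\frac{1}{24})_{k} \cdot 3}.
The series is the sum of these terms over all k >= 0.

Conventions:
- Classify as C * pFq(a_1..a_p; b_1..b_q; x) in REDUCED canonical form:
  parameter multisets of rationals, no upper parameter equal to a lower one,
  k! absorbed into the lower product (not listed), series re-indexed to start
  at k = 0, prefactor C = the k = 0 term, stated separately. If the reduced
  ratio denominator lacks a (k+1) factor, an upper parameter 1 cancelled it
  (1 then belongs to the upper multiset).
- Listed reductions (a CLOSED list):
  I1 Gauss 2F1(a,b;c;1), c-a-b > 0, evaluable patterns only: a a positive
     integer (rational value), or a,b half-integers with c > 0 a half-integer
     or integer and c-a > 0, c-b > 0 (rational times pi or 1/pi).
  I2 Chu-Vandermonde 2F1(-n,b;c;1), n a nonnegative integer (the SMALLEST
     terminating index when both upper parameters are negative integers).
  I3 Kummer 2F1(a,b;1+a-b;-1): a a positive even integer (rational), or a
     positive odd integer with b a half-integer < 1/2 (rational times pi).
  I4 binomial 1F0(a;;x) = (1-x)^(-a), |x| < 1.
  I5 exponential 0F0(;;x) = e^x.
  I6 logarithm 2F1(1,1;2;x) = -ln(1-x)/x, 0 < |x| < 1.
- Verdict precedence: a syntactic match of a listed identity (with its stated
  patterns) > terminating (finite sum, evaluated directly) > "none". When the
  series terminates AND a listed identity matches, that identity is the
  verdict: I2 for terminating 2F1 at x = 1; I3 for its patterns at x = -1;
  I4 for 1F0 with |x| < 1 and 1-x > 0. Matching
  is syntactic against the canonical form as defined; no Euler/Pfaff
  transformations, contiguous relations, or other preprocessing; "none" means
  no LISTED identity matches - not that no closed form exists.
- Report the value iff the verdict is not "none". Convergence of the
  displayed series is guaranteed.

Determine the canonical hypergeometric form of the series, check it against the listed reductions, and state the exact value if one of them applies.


Prefactor \frac{12}{5}, argument \frac{1}{2}: 2F1 with upper {-\frac{2}{3}, -\frac{1}{4}} over lower {\frac{1}{24}}. Verdict: none - this 2F1 at x = \frac{1}{2} matches no listed pattern, and upper {-\frac{2}{3}, -\frac{1}{4}} holds no stopper.

Key step: t_0 = \frac{12}{5} here, and the two k-th powers (prefactor 12/5) combine into one argument.
Ratio: r(k) = \frac{1}{2} * (k-\frac{2}{3}) (k-\frac{1}{4}) / [(k+\frac{1}{24}) (k+1)] - rational in k. x = \frac{1}{2}; t_0 = \frac{12}{5}; negate the roots.


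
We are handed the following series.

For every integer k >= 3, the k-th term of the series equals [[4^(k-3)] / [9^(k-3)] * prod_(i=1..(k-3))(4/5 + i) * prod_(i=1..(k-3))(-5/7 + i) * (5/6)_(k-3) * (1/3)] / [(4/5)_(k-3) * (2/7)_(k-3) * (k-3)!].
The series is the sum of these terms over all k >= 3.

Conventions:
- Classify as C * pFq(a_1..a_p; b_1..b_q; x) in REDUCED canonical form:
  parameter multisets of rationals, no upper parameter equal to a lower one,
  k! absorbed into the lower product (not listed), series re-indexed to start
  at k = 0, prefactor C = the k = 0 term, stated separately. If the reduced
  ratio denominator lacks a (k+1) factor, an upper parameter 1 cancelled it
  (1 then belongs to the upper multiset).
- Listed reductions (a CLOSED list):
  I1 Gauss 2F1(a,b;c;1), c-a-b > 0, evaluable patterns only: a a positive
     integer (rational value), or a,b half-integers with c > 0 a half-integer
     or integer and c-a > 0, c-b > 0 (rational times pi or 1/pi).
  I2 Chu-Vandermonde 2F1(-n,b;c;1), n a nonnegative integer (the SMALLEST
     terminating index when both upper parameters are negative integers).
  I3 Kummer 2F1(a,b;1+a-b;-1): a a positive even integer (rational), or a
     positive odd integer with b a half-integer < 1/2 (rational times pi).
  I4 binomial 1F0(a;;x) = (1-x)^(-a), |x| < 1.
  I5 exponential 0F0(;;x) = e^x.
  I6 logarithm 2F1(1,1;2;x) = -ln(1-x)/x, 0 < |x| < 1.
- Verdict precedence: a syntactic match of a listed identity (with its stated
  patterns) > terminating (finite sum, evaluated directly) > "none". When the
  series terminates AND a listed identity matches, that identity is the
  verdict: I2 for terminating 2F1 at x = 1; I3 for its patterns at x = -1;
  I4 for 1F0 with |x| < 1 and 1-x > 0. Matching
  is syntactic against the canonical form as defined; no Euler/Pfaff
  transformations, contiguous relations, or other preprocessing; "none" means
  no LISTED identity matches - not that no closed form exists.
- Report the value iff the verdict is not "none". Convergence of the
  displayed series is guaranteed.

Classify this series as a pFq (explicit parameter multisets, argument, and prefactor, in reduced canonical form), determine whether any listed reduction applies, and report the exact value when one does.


Canonical form: C = 1/3 times 2F1 with upper {5/6, 9/5}, lower {4/5}, x = 4/9. Verdict: none here - no I1-I6 shape fits x = 4/9 with lower {4/5}.

First insight: t_0 = 1/3 here, and the running product (prefactor 1/3) telescopes to a rising factorial.
Step ratio: r(k) = (4/9) * (k+5/6) (k+9/5) / [(k+4/5) (k+1)] - rational in k. x = (4/9); t_0 = 1/3; negate the roots.
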